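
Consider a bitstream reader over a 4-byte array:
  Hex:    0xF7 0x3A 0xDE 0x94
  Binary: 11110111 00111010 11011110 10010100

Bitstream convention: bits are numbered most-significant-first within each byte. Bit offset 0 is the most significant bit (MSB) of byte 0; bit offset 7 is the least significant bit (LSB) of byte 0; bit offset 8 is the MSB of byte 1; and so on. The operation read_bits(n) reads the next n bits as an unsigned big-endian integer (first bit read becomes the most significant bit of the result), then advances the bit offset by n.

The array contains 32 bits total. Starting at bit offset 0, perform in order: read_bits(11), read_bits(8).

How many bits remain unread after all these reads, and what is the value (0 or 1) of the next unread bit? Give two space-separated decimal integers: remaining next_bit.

Answer: 13 1

Derivation:
Read 1: bits[0:11] width=11 -> value=1977 (bin 11110111001); offset now 11 = byte 1 bit 3; 21 bits remain
Read 2: bits[11:19] width=8 -> value=214 (bin 11010110); offset now 19 = byte 2 bit 3; 13 bits remain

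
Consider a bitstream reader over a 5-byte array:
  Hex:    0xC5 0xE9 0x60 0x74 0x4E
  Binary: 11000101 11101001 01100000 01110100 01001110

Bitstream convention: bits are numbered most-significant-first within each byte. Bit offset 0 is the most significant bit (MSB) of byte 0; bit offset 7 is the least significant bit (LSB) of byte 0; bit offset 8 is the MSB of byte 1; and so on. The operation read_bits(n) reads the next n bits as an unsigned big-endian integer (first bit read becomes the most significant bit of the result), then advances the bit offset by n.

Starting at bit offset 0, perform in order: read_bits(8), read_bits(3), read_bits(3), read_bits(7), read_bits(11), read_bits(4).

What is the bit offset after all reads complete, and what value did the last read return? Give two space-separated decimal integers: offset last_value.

Read 1: bits[0:8] width=8 -> value=197 (bin 11000101); offset now 8 = byte 1 bit 0; 32 bits remain
Read 2: bits[8:11] width=3 -> value=7 (bin 111); offset now 11 = byte 1 bit 3; 29 bits remain
Read 3: bits[11:14] width=3 -> value=2 (bin 010); offset now 14 = byte 1 bit 6; 26 bits remain
Read 4: bits[14:21] width=7 -> value=44 (bin 0101100); offset now 21 = byte 2 bit 5; 19 bits remain
Read 5: bits[21:32] width=11 -> value=116 (bin 00001110100); offset now 32 = byte 4 bit 0; 8 bits remain
Read 6: bits[32:36] width=4 -> value=4 (bin 0100); offset now 36 = byte 4 bit 4; 4 bits remain

Answer: 36 4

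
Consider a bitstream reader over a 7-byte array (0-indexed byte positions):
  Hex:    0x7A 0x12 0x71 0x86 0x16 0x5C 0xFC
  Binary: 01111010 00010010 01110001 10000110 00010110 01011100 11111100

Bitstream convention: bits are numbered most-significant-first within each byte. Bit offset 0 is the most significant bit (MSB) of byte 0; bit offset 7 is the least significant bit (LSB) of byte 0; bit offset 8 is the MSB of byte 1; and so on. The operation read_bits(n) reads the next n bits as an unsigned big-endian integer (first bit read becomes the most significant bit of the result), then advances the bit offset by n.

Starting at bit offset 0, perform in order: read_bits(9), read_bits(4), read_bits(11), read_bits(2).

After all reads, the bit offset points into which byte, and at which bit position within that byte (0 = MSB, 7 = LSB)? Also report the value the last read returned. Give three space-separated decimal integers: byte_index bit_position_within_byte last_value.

Answer: 3 2 2

Derivation:
Read 1: bits[0:9] width=9 -> value=244 (bin 011110100); offset now 9 = byte 1 bit 1; 47 bits remain
Read 2: bits[9:13] width=4 -> value=2 (bin 0010); offset now 13 = byte 1 bit 5; 43 bits remain
Read 3: bits[13:24] width=11 -> value=625 (bin 01001110001); offset now 24 = byte 3 bit 0; 32 bits remain
Read 4: bits[24:26] width=2 -> value=2 (bin 10); offset now 26 = byte 3 bit 2; 30 bits remain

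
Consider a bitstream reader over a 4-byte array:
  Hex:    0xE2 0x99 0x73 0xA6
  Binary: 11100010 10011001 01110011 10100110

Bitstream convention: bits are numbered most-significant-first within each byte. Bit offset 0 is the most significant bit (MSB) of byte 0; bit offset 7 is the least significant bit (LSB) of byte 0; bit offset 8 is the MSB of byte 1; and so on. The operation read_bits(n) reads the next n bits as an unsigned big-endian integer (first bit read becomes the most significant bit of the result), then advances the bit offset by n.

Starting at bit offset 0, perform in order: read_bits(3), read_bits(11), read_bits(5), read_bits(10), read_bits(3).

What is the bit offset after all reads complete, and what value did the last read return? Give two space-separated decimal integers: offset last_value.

Read 1: bits[0:3] width=3 -> value=7 (bin 111); offset now 3 = byte 0 bit 3; 29 bits remain
Read 2: bits[3:14] width=11 -> value=166 (bin 00010100110); offset now 14 = byte 1 bit 6; 18 bits remain
Read 3: bits[14:19] width=5 -> value=11 (bin 01011); offset now 19 = byte 2 bit 3; 13 bits remain
Read 4: bits[19:29] width=10 -> value=628 (bin 1001110100); offset now 29 = byte 3 bit 5; 3 bits remain
Read 5: bits[29:32] width=3 -> value=6 (bin 110); offset now 32 = byte 4 bit 0; 0 bits remain

Answer: 32 6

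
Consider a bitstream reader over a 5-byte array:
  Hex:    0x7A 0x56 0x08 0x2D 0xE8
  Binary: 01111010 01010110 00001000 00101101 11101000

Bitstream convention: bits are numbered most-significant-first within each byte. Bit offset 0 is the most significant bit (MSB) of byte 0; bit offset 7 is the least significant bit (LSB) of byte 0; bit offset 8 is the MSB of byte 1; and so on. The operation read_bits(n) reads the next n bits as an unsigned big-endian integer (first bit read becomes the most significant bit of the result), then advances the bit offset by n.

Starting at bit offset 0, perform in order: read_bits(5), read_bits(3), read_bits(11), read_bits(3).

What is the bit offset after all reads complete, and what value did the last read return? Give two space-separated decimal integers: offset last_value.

Answer: 22 2

Derivation:
Read 1: bits[0:5] width=5 -> value=15 (bin 01111); offset now 5 = byte 0 bit 5; 35 bits remain
Read 2: bits[5:8] width=3 -> value=2 (bin 010); offset now 8 = byte 1 bit 0; 32 bits remain
Read 3: bits[8:19] width=11 -> value=688 (bin 01010110000); offset now 19 = byte 2 bit 3; 21 bits remain
Read 4: bits[19:22] width=3 -> value=2 (bin 010); offset now 22 = byte 2 bit 6; 18 bits remain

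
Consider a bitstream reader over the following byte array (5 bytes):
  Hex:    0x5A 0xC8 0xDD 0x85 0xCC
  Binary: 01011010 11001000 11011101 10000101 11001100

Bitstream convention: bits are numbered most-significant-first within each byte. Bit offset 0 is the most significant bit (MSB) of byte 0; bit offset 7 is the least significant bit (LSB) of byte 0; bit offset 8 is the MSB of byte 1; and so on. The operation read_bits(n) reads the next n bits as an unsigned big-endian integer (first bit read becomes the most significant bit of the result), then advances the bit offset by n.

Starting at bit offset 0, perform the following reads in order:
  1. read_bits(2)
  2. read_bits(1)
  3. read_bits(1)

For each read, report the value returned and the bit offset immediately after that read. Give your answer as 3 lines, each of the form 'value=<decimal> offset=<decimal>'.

Answer: value=1 offset=2
value=0 offset=3
value=1 offset=4

Derivation:
Read 1: bits[0:2] width=2 -> value=1 (bin 01); offset now 2 = byte 0 bit 2; 38 bits remain
Read 2: bits[2:3] width=1 -> value=0 (bin 0); offset now 3 = byte 0 bit 3; 37 bits remain
Read 3: bits[3:4] width=1 -> value=1 (bin 1); offset now 4 = byte 0 bit 4; 36 bits remain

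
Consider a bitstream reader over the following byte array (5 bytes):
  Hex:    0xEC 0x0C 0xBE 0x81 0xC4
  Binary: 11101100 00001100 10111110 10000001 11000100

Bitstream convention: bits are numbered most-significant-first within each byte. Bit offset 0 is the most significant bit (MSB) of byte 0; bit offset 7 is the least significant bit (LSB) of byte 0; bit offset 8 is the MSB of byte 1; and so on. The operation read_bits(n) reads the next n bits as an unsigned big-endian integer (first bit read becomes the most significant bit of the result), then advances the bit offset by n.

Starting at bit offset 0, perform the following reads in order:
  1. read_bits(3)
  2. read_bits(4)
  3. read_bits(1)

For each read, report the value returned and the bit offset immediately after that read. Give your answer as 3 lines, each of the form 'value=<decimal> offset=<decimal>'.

Read 1: bits[0:3] width=3 -> value=7 (bin 111); offset now 3 = byte 0 bit 3; 37 bits remain
Read 2: bits[3:7] width=4 -> value=6 (bin 0110); offset now 7 = byte 0 bit 7; 33 bits remain
Read 3: bits[7:8] width=1 -> value=0 (bin 0); offset now 8 = byte 1 bit 0; 32 bits remain

Answer: value=7 offset=3
value=6 offset=7
value=0 offset=8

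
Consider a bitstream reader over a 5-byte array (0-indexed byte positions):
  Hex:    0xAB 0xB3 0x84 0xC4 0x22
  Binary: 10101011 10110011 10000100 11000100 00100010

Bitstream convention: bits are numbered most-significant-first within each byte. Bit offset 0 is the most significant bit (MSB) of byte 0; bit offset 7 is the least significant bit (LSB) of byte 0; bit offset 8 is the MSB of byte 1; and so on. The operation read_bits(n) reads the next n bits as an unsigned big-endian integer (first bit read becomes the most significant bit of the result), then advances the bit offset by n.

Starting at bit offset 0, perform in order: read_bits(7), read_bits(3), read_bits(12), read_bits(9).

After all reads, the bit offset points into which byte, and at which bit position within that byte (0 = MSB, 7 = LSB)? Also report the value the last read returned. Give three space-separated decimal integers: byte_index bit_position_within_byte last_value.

Read 1: bits[0:7] width=7 -> value=85 (bin 1010101); offset now 7 = byte 0 bit 7; 33 bits remain
Read 2: bits[7:10] width=3 -> value=6 (bin 110); offset now 10 = byte 1 bit 2; 30 bits remain
Read 3: bits[10:22] width=12 -> value=3297 (bin 110011100001); offset now 22 = byte 2 bit 6; 18 bits remain
Read 4: bits[22:31] width=9 -> value=98 (bin 001100010); offset now 31 = byte 3 bit 7; 9 bits remain

Answer: 3 7 98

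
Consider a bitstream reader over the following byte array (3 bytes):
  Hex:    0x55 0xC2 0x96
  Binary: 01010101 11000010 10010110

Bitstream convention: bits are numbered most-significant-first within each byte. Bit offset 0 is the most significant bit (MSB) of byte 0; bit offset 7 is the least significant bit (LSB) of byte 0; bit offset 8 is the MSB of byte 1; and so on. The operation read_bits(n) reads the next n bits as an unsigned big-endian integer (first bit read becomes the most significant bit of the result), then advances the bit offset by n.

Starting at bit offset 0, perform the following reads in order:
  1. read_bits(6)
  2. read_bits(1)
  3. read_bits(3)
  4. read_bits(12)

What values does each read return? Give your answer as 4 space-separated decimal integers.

Answer: 21 0 7 165

Derivation:
Read 1: bits[0:6] width=6 -> value=21 (bin 010101); offset now 6 = byte 0 bit 6; 18 bits remain
Read 2: bits[6:7] width=1 -> value=0 (bin 0); offset now 7 = byte 0 bit 7; 17 bits remain
Read 3: bits[7:10] width=3 -> value=7 (bin 111); offset now 10 = byte 1 bit 2; 14 bits remain
Read 4: bits[10:22] width=12 -> value=165 (bin 000010100101); offset now 22 = byte 2 bit 6; 2 bits remain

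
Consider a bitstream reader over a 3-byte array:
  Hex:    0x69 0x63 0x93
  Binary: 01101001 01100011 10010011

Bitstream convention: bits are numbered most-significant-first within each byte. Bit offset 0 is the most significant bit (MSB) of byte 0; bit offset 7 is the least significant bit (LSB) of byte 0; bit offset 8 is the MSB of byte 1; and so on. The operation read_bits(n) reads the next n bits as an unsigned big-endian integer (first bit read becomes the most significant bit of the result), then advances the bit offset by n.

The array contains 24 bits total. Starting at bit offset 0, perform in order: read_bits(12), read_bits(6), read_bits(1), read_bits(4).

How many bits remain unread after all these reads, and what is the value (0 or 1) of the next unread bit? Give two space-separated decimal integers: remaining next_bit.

Answer: 1 1

Derivation:
Read 1: bits[0:12] width=12 -> value=1686 (bin 011010010110); offset now 12 = byte 1 bit 4; 12 bits remain
Read 2: bits[12:18] width=6 -> value=14 (bin 001110); offset now 18 = byte 2 bit 2; 6 bits remain
Read 3: bits[18:19] width=1 -> value=0 (bin 0); offset now 19 = byte 2 bit 3; 5 bits remain
Read 4: bits[19:23] width=4 -> value=9 (bin 1001); offset now 23 = byte 2 bit 7; 1 bits remain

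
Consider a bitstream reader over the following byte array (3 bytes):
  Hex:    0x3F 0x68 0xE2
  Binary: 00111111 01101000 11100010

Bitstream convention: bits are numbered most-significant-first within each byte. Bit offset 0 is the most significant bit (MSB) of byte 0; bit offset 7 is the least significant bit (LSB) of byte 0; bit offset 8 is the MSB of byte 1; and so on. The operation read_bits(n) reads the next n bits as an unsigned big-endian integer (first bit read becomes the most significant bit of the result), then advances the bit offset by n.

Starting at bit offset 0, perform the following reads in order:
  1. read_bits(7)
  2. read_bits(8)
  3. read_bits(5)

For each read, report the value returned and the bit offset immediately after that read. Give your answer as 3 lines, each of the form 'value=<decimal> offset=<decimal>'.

Answer: value=31 offset=7
value=180 offset=15
value=14 offset=20

Derivation:
Read 1: bits[0:7] width=7 -> value=31 (bin 0011111); offset now 7 = byte 0 bit 7; 17 bits remain
Read 2: bits[7:15] width=8 -> value=180 (bin 10110100); offset now 15 = byte 1 bit 7; 9 bits remain
Read 3: bits[15:20] width=5 -> value=14 (bin 01110); offset now 20 = byte 2 bit 4; 4 bits remain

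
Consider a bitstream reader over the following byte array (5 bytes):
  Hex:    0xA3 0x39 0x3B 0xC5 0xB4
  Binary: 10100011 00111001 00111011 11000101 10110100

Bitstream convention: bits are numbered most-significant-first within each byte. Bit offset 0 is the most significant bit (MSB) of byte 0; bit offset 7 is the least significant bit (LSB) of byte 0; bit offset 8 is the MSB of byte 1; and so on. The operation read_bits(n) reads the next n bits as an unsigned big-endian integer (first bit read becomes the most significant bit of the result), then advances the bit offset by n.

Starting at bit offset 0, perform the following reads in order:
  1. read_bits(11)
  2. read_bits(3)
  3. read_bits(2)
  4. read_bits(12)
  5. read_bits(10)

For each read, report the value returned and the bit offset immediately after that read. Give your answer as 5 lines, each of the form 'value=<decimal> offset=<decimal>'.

Read 1: bits[0:11] width=11 -> value=1305 (bin 10100011001); offset now 11 = byte 1 bit 3; 29 bits remain
Read 2: bits[11:14] width=3 -> value=6 (bin 110); offset now 14 = byte 1 bit 6; 26 bits remain
Read 3: bits[14:16] width=2 -> value=1 (bin 01); offset now 16 = byte 2 bit 0; 24 bits remain
Read 4: bits[16:28] width=12 -> value=956 (bin 001110111100); offset now 28 = byte 3 bit 4; 12 bits remain
Read 5: bits[28:38] width=10 -> value=365 (bin 0101101101); offset now 38 = byte 4 bit 6; 2 bits remain

Answer: value=1305 offset=11
value=6 offset=14
value=1 offset=16
value=956 offset=28
value=365 offset=38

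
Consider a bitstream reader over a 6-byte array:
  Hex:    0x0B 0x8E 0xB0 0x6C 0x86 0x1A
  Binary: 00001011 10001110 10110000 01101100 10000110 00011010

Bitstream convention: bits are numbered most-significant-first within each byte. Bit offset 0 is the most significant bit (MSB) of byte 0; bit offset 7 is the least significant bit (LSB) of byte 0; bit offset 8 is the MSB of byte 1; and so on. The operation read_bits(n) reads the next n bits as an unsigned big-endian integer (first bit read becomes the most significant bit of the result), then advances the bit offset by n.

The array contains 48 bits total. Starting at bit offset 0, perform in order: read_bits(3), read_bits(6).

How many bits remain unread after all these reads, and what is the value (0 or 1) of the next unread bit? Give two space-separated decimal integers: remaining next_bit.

Answer: 39 0

Derivation:
Read 1: bits[0:3] width=3 -> value=0 (bin 000); offset now 3 = byte 0 bit 3; 45 bits remain
Read 2: bits[3:9] width=6 -> value=23 (bin 010111); offset now 9 = byte 1 bit 1; 39 bits remain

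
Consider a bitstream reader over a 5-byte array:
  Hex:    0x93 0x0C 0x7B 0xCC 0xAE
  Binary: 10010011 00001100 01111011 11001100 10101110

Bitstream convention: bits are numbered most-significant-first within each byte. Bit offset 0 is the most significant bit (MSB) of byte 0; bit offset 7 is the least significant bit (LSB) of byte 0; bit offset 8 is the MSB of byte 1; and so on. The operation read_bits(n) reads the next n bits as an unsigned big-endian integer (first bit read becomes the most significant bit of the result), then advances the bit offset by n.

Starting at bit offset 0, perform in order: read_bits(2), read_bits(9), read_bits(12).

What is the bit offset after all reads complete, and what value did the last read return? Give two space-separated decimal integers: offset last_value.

Answer: 23 1597

Derivation:
Read 1: bits[0:2] width=2 -> value=2 (bin 10); offset now 2 = byte 0 bit 2; 38 bits remain
Read 2: bits[2:11] width=9 -> value=152 (bin 010011000); offset now 11 = byte 1 bit 3; 29 bits remain
Read 3: bits[11:23] width=12 -> value=1597 (bin 011000111101); offset now 23 = byte 2 bit 7; 17 bits remain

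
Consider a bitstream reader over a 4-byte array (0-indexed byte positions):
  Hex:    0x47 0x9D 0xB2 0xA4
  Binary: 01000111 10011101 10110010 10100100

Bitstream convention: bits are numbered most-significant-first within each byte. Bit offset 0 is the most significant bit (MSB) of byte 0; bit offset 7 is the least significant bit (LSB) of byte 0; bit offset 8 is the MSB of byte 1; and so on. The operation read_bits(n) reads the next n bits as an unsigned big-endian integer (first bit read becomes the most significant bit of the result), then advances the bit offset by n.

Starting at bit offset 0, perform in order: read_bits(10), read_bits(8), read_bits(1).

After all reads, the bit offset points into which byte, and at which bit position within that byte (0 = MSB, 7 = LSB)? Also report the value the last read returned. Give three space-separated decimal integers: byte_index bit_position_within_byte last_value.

Read 1: bits[0:10] width=10 -> value=286 (bin 0100011110); offset now 10 = byte 1 bit 2; 22 bits remain
Read 2: bits[10:18] width=8 -> value=118 (bin 01110110); offset now 18 = byte 2 bit 2; 14 bits remain
Read 3: bits[18:19] width=1 -> value=1 (bin 1); offset now 19 = byte 2 bit 3; 13 bits remain

Answer: 2 3 1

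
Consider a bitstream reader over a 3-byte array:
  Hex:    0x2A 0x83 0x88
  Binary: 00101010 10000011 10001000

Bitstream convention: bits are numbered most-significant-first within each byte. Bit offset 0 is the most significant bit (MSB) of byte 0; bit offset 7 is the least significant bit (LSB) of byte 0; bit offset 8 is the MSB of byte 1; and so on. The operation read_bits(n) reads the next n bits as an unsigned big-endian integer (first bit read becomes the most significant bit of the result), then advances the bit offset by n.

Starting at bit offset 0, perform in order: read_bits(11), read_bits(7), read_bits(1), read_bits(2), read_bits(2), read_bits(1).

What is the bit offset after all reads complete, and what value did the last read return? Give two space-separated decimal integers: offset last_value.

Read 1: bits[0:11] width=11 -> value=340 (bin 00101010100); offset now 11 = byte 1 bit 3; 13 bits remain
Read 2: bits[11:18] width=7 -> value=14 (bin 0001110); offset now 18 = byte 2 bit 2; 6 bits remain
Read 3: bits[18:19] width=1 -> value=0 (bin 0); offset now 19 = byte 2 bit 3; 5 bits remain
Read 4: bits[19:21] width=2 -> value=1 (bin 01); offset now 21 = byte 2 bit 5; 3 bits remain
Read 5: bits[21:23] width=2 -> value=0 (bin 00); offset now 23 = byte 2 bit 7; 1 bits remain
Read 6: bits[23:24] width=1 -> value=0 (bin 0); offset now 24 = byte 3 bit 0; 0 bits remain

Answer: 24 0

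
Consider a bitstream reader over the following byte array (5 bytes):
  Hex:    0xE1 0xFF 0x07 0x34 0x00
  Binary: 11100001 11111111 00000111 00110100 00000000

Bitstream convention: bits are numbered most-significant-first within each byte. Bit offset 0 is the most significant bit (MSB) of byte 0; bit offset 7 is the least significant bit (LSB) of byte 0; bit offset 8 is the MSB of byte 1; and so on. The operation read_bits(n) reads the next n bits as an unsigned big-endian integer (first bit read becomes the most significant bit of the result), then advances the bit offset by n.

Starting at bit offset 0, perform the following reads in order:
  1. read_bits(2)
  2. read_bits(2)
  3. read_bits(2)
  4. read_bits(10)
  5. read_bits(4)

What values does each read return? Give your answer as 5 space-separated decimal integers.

Answer: 3 2 0 511 0

Derivation:
Read 1: bits[0:2] width=2 -> value=3 (bin 11); offset now 2 = byte 0 bit 2; 38 bits remain
Read 2: bits[2:4] width=2 -> value=2 (bin 10); offset now 4 = byte 0 bit 4; 36 bits remain
Read 3: bits[4:6] width=2 -> value=0 (bin 00); offset now 6 = byte 0 bit 6; 34 bits remain
Read 4: bits[6:16] width=10 -> value=511 (bin 0111111111); offset now 16 = byte 2 bit 0; 24 bits remain
Read 5: bits[16:20] width=4 -> value=0 (bin 0000); offset now 20 = byte 2 bit 4; 20 bits remain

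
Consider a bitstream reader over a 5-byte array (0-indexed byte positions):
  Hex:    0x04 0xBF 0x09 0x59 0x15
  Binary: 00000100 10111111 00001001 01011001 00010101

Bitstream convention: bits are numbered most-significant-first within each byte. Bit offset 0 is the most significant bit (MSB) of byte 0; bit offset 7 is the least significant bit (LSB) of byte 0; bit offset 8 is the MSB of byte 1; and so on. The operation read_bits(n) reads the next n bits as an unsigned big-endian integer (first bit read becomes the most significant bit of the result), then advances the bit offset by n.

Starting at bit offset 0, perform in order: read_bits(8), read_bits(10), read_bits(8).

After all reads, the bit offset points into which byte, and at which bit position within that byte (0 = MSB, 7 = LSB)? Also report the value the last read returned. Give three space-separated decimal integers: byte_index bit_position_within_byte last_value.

Read 1: bits[0:8] width=8 -> value=4 (bin 00000100); offset now 8 = byte 1 bit 0; 32 bits remain
Read 2: bits[8:18] width=10 -> value=764 (bin 1011111100); offset now 18 = byte 2 bit 2; 22 bits remain
Read 3: bits[18:26] width=8 -> value=37 (bin 00100101); offset now 26 = byte 3 bit 2; 14 bits remain

Answer: 3 2 37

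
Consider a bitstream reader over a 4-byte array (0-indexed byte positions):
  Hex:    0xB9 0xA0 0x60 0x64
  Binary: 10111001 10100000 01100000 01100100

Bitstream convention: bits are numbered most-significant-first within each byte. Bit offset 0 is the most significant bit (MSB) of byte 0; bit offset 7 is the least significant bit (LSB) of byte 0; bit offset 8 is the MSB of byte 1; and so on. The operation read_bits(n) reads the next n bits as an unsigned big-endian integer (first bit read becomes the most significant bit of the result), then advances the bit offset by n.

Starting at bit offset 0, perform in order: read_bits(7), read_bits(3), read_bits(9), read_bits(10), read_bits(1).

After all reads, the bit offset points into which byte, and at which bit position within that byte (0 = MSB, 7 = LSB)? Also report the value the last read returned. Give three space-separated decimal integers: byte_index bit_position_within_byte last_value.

Read 1: bits[0:7] width=7 -> value=92 (bin 1011100); offset now 7 = byte 0 bit 7; 25 bits remain
Read 2: bits[7:10] width=3 -> value=6 (bin 110); offset now 10 = byte 1 bit 2; 22 bits remain
Read 3: bits[10:19] width=9 -> value=259 (bin 100000011); offset now 19 = byte 2 bit 3; 13 bits remain
Read 4: bits[19:29] width=10 -> value=12 (bin 0000001100); offset now 29 = byte 3 bit 5; 3 bits remain
Read 5: bits[29:30] width=1 -> value=1 (bin 1); offset now 30 = byte 3 bit 6; 2 bits remain

Answer: 3 6 1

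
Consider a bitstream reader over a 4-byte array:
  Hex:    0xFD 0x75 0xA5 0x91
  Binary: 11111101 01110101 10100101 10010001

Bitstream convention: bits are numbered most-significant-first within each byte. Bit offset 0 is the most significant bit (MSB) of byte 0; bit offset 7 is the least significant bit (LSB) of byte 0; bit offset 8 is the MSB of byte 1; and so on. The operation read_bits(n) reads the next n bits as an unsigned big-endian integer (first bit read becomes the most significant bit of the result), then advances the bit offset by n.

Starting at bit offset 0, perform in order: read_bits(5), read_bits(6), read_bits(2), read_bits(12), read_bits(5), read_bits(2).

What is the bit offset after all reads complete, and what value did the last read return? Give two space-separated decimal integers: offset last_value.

Read 1: bits[0:5] width=5 -> value=31 (bin 11111); offset now 5 = byte 0 bit 5; 27 bits remain
Read 2: bits[5:11] width=6 -> value=43 (bin 101011); offset now 11 = byte 1 bit 3; 21 bits remain
Read 3: bits[11:13] width=2 -> value=2 (bin 10); offset now 13 = byte 1 bit 5; 19 bits remain
Read 4: bits[13:25] width=12 -> value=2891 (bin 101101001011); offset now 25 = byte 3 bit 1; 7 bits remain
Read 5: bits[25:30] width=5 -> value=4 (bin 00100); offset now 30 = byte 3 bit 6; 2 bits remain
Read 6: bits[30:32] width=2 -> value=1 (bin 01); offset now 32 = byte 4 bit 0; 0 bits remain

Answer: 32 1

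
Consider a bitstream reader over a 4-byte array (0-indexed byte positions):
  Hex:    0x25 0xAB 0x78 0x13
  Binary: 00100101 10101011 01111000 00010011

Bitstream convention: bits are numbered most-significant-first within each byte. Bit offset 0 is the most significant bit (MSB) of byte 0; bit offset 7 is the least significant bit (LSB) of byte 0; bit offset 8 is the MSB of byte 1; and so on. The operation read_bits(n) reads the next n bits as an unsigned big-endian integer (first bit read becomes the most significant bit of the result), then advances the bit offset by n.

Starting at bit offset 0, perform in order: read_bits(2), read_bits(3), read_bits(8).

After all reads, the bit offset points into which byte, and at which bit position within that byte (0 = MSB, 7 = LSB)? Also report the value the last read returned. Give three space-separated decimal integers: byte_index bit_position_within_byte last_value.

Read 1: bits[0:2] width=2 -> value=0 (bin 00); offset now 2 = byte 0 bit 2; 30 bits remain
Read 2: bits[2:5] width=3 -> value=4 (bin 100); offset now 5 = byte 0 bit 5; 27 bits remain
Read 3: bits[5:13] width=8 -> value=181 (bin 10110101); offset now 13 = byte 1 bit 5; 19 bits remain

Answer: 1 5 181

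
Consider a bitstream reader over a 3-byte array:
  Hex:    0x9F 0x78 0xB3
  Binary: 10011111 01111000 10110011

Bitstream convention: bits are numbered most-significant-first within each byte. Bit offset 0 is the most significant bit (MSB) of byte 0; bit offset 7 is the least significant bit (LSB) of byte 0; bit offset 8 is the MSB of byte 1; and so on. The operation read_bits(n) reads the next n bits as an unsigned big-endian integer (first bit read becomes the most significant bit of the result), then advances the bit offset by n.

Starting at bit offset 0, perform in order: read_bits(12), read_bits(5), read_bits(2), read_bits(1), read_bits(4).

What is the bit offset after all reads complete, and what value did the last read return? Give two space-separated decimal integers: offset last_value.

Answer: 24 3

Derivation:
Read 1: bits[0:12] width=12 -> value=2551 (bin 100111110111); offset now 12 = byte 1 bit 4; 12 bits remain
Read 2: bits[12:17] width=5 -> value=17 (bin 10001); offset now 17 = byte 2 bit 1; 7 bits remain
Read 3: bits[17:19] width=2 -> value=1 (bin 01); offset now 19 = byte 2 bit 3; 5 bits remain
Read 4: bits[19:20] width=1 -> value=1 (bin 1); offset now 20 = byte 2 bit 4; 4 bits remain
Read 5: bits[20:24] width=4 -> value=3 (bin 0011); offset now 24 = byte 3 bit 0; 0 bits remain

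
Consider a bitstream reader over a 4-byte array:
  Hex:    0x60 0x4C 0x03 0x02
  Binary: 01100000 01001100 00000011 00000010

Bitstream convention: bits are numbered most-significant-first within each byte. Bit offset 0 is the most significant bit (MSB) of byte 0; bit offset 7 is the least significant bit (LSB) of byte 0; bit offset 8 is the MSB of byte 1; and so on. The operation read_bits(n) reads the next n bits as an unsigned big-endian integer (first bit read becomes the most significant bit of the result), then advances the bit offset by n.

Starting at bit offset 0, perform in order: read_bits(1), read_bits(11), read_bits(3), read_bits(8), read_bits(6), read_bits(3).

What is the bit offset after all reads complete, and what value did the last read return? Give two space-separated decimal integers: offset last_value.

Answer: 32 2

Derivation:
Read 1: bits[0:1] width=1 -> value=0 (bin 0); offset now 1 = byte 0 bit 1; 31 bits remain
Read 2: bits[1:12] width=11 -> value=1540 (bin 11000000100); offset now 12 = byte 1 bit 4; 20 bits remain
Read 3: bits[12:15] width=3 -> value=6 (bin 110); offset now 15 = byte 1 bit 7; 17 bits remain
Read 4: bits[15:23] width=8 -> value=1 (bin 00000001); offset now 23 = byte 2 bit 7; 9 bits remain
Read 5: bits[23:29] width=6 -> value=32 (bin 100000); offset now 29 = byte 3 bit 5; 3 bits remain
Read 6: bits[29:32] width=3 -> value=2 (bin 010); offset now 32 = byte 4 bit 0; 0 bits remain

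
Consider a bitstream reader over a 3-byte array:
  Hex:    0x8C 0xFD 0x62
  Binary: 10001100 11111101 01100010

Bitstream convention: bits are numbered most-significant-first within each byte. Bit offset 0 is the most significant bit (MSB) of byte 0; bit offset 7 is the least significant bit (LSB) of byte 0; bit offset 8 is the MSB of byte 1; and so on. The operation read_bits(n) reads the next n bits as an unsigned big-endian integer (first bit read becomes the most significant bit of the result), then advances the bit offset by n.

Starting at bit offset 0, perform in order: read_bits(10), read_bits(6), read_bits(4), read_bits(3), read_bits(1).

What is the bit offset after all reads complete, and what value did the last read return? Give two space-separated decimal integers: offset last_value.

Answer: 24 0

Derivation:
Read 1: bits[0:10] width=10 -> value=563 (bin 1000110011); offset now 10 = byte 1 bit 2; 14 bits remain
Read 2: bits[10:16] width=6 -> value=61 (bin 111101); offset now 16 = byte 2 bit 0; 8 bits remain
Read 3: bits[16:20] width=4 -> value=6 (bin 0110); offset now 20 = byte 2 bit 4; 4 bits remain
Read 4: bits[20:23] width=3 -> value=1 (bin 001); offset now 23 = byte 2 bit 7; 1 bits remain
Read 5: bits[23:24] width=1 -> value=0 (bin 0); offset now 24 = byte 3 bit 0; 0 bits remain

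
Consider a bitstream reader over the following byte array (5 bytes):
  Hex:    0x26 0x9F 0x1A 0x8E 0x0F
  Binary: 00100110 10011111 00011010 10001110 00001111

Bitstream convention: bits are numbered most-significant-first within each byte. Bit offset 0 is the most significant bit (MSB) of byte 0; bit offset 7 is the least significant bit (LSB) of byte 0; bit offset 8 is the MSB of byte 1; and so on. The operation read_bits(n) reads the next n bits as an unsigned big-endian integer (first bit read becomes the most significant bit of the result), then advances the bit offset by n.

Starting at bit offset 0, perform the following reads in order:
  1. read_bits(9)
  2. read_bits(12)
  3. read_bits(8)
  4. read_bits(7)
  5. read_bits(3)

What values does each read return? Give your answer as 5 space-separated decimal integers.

Answer: 77 995 81 96 7

Derivation:
Read 1: bits[0:9] width=9 -> value=77 (bin 001001101); offset now 9 = byte 1 bit 1; 31 bits remain
Read 2: bits[9:21] width=12 -> value=995 (bin 001111100011); offset now 21 = byte 2 bit 5; 19 bits remain
Read 3: bits[21:29] width=8 -> value=81 (bin 01010001); offset now 29 = byte 3 bit 5; 11 bits remain
Read 4: bits[29:36] width=7 -> value=96 (bin 1100000); offset now 36 = byte 4 bit 4; 4 bits remain
Read 5: bits[36:39] width=3 -> value=7 (bin 111); offset now 39 = byte 4 bit 7; 1 bits remain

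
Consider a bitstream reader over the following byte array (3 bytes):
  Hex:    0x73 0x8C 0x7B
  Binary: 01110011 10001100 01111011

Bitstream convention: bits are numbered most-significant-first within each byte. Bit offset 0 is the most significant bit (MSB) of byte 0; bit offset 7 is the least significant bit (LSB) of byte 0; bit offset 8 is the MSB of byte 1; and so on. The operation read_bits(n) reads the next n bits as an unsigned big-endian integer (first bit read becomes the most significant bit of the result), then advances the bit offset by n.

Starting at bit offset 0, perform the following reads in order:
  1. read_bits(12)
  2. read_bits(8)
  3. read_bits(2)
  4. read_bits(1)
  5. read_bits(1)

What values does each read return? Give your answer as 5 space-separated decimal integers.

Read 1: bits[0:12] width=12 -> value=1848 (bin 011100111000); offset now 12 = byte 1 bit 4; 12 bits remain
Read 2: bits[12:20] width=8 -> value=199 (bin 11000111); offset now 20 = byte 2 bit 4; 4 bits remain
Read 3: bits[20:22] width=2 -> value=2 (bin 10); offset now 22 = byte 2 bit 6; 2 bits remain
Read 4: bits[22:23] width=1 -> value=1 (bin 1); offset now 23 = byte 2 bit 7; 1 bits remain
Read 5: bits[23:24] width=1 -> value=1 (bin 1); offset now 24 = byte 3 bit 0; 0 bits remain

Answer: 1848 199 2 1 1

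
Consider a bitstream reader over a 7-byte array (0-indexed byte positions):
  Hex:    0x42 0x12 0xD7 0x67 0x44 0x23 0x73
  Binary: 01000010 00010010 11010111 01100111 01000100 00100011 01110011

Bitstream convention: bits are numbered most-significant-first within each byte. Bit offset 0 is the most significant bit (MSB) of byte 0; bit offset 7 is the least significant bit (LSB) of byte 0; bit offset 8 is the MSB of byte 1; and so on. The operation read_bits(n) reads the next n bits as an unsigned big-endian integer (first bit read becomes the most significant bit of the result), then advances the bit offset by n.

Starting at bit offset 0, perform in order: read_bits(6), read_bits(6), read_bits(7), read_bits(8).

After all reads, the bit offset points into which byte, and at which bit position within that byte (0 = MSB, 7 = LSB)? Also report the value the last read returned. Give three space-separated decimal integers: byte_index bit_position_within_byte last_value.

Read 1: bits[0:6] width=6 -> value=16 (bin 010000); offset now 6 = byte 0 bit 6; 50 bits remain
Read 2: bits[6:12] width=6 -> value=33 (bin 100001); offset now 12 = byte 1 bit 4; 44 bits remain
Read 3: bits[12:19] width=7 -> value=22 (bin 0010110); offset now 19 = byte 2 bit 3; 37 bits remain
Read 4: bits[19:27] width=8 -> value=187 (bin 10111011); offset now 27 = byte 3 bit 3; 29 bits remain

Answer: 3 3 187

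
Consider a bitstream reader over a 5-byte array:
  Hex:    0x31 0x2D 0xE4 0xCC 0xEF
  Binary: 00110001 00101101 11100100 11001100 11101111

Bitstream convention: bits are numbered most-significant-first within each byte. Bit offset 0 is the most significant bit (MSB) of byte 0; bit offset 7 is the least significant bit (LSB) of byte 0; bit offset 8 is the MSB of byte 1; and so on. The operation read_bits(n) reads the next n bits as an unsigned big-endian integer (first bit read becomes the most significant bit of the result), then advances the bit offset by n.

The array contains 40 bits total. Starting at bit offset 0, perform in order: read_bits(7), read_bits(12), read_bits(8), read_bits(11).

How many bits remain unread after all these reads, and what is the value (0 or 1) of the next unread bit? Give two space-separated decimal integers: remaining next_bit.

Read 1: bits[0:7] width=7 -> value=24 (bin 0011000); offset now 7 = byte 0 bit 7; 33 bits remain
Read 2: bits[7:19] width=12 -> value=2415 (bin 100101101111); offset now 19 = byte 2 bit 3; 21 bits remain
Read 3: bits[19:27] width=8 -> value=38 (bin 00100110); offset now 27 = byte 3 bit 3; 13 bits remain
Read 4: bits[27:38] width=11 -> value=827 (bin 01100111011); offset now 38 = byte 4 bit 6; 2 bits remain

Answer: 2 1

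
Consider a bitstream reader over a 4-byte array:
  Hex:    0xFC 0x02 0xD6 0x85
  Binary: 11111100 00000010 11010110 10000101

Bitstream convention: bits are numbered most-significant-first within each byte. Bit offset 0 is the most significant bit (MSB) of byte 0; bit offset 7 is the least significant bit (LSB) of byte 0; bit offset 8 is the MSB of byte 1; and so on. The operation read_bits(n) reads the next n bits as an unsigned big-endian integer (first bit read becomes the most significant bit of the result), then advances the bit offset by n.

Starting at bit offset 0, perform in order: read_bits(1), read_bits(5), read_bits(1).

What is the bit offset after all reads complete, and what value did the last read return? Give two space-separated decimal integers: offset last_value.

Answer: 7 0

Derivation:
Read 1: bits[0:1] width=1 -> value=1 (bin 1); offset now 1 = byte 0 bit 1; 31 bits remain
Read 2: bits[1:6] width=5 -> value=31 (bin 11111); offset now 6 = byte 0 bit 6; 26 bits remain
Read 3: bits[6:7] width=1 -> value=0 (bin 0); offset now 7 = byte 0 bit 7; 25 bits remain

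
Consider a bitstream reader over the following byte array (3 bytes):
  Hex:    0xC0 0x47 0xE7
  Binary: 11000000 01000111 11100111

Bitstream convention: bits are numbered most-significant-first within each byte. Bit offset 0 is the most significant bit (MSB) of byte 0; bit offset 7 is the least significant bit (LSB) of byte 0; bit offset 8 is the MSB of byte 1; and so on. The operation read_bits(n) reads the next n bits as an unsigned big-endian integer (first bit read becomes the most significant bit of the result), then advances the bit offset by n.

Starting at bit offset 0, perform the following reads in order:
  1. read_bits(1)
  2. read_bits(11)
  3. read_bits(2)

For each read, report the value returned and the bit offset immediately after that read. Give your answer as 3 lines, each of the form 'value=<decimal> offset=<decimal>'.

Answer: value=1 offset=1
value=1028 offset=12
value=1 offset=14

Derivation:
Read 1: bits[0:1] width=1 -> value=1 (bin 1); offset now 1 = byte 0 bit 1; 23 bits remain
Read 2: bits[1:12] width=11 -> value=1028 (bin 10000000100); offset now 12 = byte 1 bit 4; 12 bits remain
Read 3: bits[12:14] width=2 -> value=1 (bin 01); offset now 14 = byte 1 bit 6; 10 bits remain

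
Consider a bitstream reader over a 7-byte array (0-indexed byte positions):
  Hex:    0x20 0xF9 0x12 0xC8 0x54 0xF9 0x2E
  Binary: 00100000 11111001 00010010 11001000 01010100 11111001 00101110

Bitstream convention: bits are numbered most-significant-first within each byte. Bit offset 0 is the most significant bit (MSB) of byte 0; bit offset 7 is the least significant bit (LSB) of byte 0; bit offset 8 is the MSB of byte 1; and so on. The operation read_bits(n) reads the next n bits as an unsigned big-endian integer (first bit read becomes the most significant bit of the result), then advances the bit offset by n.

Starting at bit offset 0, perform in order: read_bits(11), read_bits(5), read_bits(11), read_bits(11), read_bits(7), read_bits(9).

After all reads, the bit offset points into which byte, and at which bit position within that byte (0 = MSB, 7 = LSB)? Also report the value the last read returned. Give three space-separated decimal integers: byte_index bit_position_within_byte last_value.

Read 1: bits[0:11] width=11 -> value=263 (bin 00100000111); offset now 11 = byte 1 bit 3; 45 bits remain
Read 2: bits[11:16] width=5 -> value=25 (bin 11001); offset now 16 = byte 2 bit 0; 40 bits remain
Read 3: bits[16:27] width=11 -> value=150 (bin 00010010110); offset now 27 = byte 3 bit 3; 29 bits remain
Read 4: bits[27:38] width=11 -> value=533 (bin 01000010101); offset now 38 = byte 4 bit 6; 18 bits remain
Read 5: bits[38:45] width=7 -> value=31 (bin 0011111); offset now 45 = byte 5 bit 5; 11 bits remain
Read 6: bits[45:54] width=9 -> value=75 (bin 001001011); offset now 54 = byte 6 bit 6; 2 bits remain

Answer: 6 6 75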